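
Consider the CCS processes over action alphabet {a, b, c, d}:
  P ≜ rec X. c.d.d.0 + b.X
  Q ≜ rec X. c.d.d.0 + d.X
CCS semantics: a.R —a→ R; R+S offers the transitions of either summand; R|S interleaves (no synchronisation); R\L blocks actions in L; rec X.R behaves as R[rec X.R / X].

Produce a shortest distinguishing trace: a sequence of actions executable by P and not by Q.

LTS(P): 4 reachable states
  p0 = rec X. c.d.d.0 + b.X has moves —b→ p0, —c→ p1
  p1 = d.d.0 has moves —d→ p2
  p2 = d.0 has moves —d→ p3
  p3 = 0 has moves (no moves)
LTS(Q): 4 reachable states
  q0 = rec X. c.d.d.0 + d.X has moves —c→ q1, —d→ q0
  q1 = d.d.0 has moves —d→ q2
  q2 = d.0 has moves —d→ q3
  q3 = 0 has moves (no moves)
Executing b from P (initial set {p0}):
  [1] b ⇒ {p0}
  — P admits the full trace.
Executing b from Q (initial set {q0}):
  [1] b ⇒ no successor for Q

b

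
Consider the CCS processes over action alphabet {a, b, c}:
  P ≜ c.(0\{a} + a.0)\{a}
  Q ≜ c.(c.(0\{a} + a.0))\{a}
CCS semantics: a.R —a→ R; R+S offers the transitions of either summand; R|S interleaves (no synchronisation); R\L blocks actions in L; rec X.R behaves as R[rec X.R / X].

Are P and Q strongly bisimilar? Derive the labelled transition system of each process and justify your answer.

NO

Reachable graph of P (2 states):
  p0 = c.(0\{a} + a.0)\{a} → -c-> p1
  p1 = (0\{a} + a.0)\{a} → ∅
Reachable graph of Q (3 states):
  q0 = c.(c.(0\{a} + a.0))\{a} → -c-> q1
  q1 = (c.(0\{a} + a.0))\{a} → -c-> q2
  q2 = (0\{a} + a.0)\{a} → ∅
Coarsest stable partition (strong bisimilarity classes):
  B0 = {p0, q1}
  B1 = {p1, q2}
  B2 = {q0}
p0 ∈ B0, q0 ∈ B2 → different blocks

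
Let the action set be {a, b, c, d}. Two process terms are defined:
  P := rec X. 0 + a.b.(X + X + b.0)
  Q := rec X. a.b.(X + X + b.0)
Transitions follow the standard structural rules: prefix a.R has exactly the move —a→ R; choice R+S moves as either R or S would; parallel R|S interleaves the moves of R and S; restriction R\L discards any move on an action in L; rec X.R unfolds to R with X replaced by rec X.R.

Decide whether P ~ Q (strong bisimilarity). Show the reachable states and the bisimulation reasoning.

YES

P's transition system — 4 states:
  u0 = rec X. 0 + a.b.(X + X + b.0) :: --a--▸ u1
  u1 = b.((rec X. 0 + a.b.(X + X + b.0)) + (rec X. 0 + a.b.(X + X + b.0)) + b.0) :: --b--▸ u2
  u2 = (rec X. 0 + a.b.(X + X + b.0)) + (rec X. 0 + a.b.(X + X + b.0)) + b.0 :: --a--▸ u1, --b--▸ u3
  u3 = 0 :: stopped
Q's transition system — 4 states:
  v0 = rec X. a.b.(X + X + b.0) :: --a--▸ v1
  v1 = b.((rec X. a.b.(X + X + b.0)) + (rec X. a.b.(X + X + b.0)) + b.0) :: --b--▸ v2
  v2 = (rec X. a.b.(X + X + b.0)) + (rec X. a.b.(X + X + b.0)) + b.0 :: --a--▸ v1, --b--▸ v3
  v3 = 0 :: stopped
Coarsest stable partition (strong bisimilarity classes):
  B0 = {u0, v0}
  B1 = {u1, v1}
  B2 = {u2, v2}
  B3 = {u3, v3}
u0 ∈ B0, v0 ∈ B0 → same block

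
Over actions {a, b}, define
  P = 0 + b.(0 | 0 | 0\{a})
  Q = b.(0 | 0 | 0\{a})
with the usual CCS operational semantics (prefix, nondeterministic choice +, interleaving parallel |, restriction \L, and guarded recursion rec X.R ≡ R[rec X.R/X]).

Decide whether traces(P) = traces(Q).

LTS(P): 2 reachable states
  m0 = 0 + b.(0 | 0 | 0\{a}) ⊢ =b=> m1
  m1 = 0 | 0 | 0\{a} ⊢ ·
LTS(Q): 2 reachable states
  n0 = b.(0 | 0 | 0\{a}) ⊢ =b=> n1
  n1 = 0 | 0 | 0\{a} ⊢ ·
Bisimilarity quotient blocks:
  B0 = {m0, n0}
  B1 = {m1, n1}
m0 ∈ B0, n0 ∈ B0 → same block
Bisimilar ⇒ trace-equivalent.

trace-equivalent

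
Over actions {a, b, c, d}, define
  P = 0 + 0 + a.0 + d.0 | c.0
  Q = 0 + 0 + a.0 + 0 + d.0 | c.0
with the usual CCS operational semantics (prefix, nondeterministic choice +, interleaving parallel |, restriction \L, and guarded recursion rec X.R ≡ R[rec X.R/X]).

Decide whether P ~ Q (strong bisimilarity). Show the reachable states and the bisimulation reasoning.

P's transition system — 5 states:
  p0 = 0 + 0 + a.0 + d.0 | c.0 → ··a··> p1, ··c··> p2, ··d··> p3
  p1 = 0 → deadlocked
  p2 = d.0 | 0 → ··d··> p4
  p3 = 0 | c.0 → ··c··> p4
  p4 = 0 | 0 → deadlocked
Q's transition system — 5 states:
  q0 = 0 + 0 + a.0 + 0 + d.0 | c.0 → ··a··> q1, ··c··> q2, ··d··> q3
  q1 = 0 → deadlocked
  q2 = d.0 | 0 → ··d··> q4
  q3 = 0 | c.0 → ··c··> q4
  q4 = 0 | 0 → deadlocked
Coarsest stable partition (strong bisimilarity classes):
  B0 = {p0, q0}
  B1 = {p2, q2}
  B2 = {p1, p4, q1, q4}
  B3 = {p3, q3}
p0 ∈ B0, q0 ∈ B0 → same block

P ~ Q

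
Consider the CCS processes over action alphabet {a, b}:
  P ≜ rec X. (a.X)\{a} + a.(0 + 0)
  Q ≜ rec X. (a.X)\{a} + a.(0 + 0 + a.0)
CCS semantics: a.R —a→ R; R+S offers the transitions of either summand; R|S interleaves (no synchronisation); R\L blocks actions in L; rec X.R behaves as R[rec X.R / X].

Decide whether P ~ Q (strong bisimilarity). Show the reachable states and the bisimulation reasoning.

P's transition system — 2 states:
  s0 = rec X. (a.X)\{a} + a.(0 + 0) :: —a→ s1
  s1 = 0 + 0 :: ·
Q's transition system — 3 states:
  t0 = rec X. (a.X)\{a} + a.(0 + 0 + a.0) :: —a→ t1
  t1 = 0 + 0 + a.0 :: —a→ t2
  t2 = 0 :: ·
Partition-refinement fixed point:
  B0 = {s0, t1}
  B1 = {s1, t2}
  B2 = {t0}
s0 ∈ B0, t0 ∈ B2 → different blocks

not bisimilar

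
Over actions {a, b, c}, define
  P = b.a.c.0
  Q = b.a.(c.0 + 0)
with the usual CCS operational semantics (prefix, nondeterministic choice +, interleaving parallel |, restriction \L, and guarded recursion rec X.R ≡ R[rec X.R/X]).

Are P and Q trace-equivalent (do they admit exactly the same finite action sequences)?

P's transition system — 4 states:
  u0 = b.a.c.0 | --b--▸ u1
  u1 = a.c.0 | --a--▸ u2
  u2 = c.0 | --c--▸ u3
  u3 = 0 | (no moves)
Q's transition system — 4 states:
  v0 = b.a.(c.0 + 0) | --b--▸ v1
  v1 = a.(c.0 + 0) | --a--▸ v2
  v2 = c.0 + 0 | --c--▸ v3
  v3 = 0 | (no moves)
Coarsest stable partition (strong bisimilarity classes):
  B0 = {u0, v0}
  B1 = {u1, v1}
  B2 = {u2, v2}
  B3 = {u3, v3}
u0 ∈ B0, v0 ∈ B0 → same block
Bisimilar ⇒ trace-equivalent.

traces(P) = traces(Q)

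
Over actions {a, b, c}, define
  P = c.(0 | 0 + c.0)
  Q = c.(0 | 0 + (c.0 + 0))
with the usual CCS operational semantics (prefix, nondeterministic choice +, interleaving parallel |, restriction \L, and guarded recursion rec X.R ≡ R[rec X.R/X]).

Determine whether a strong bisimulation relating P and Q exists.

bisimilar

P's transition system — 3 states:
  s0 = c.(0 | 0 + c.0) → —c→ s1
  s1 = 0 | 0 + c.0 → —c→ s2
  s2 = 0 → stopped
Q's transition system — 3 states:
  t0 = c.(0 | 0 + (c.0 + 0)) → —c→ t1
  t1 = 0 | 0 + (c.0 + 0) → —c→ t2
  t2 = 0 → stopped
Coarsest stable partition (strong bisimilarity classes):
  B0 = {s0, t0}
  B1 = {s1, t1}
  B2 = {s2, t2}
s0 ∈ B0, t0 ∈ B0 → same block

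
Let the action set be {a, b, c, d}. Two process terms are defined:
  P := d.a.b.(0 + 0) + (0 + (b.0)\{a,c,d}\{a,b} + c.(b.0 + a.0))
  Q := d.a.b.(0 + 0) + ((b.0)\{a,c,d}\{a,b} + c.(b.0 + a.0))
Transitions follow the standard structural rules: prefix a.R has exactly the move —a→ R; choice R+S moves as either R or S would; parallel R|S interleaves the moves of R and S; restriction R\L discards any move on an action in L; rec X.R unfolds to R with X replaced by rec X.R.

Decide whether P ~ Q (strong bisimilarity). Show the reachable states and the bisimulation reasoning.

Reachable graph of P (6 states):
  p0 = d.a.b.(0 + 0) + (0 + (b.0)\{a,c,d}\{a,b} + c.(b.0 + a.0)) has moves =c=> p1, =d=> p2
  p1 = b.0 + a.0 has moves =a=> p3, =b=> p3
  p2 = a.b.(0 + 0) has moves =a=> p4
  p3 = 0 has moves deadlocked
  p4 = b.(0 + 0) has moves =b=> p5
  p5 = 0 + 0 has moves deadlocked
Reachable graph of Q (6 states):
  q0 = d.a.b.(0 + 0) + ((b.0)\{a,c,d}\{a,b} + c.(b.0 + a.0)) has moves =c=> q1, =d=> q2
  q1 = b.0 + a.0 has moves =a=> q3, =b=> q3
  q2 = a.b.(0 + 0) has moves =a=> q4
  q3 = 0 has moves deadlocked
  q4 = b.(0 + 0) has moves =b=> q5
  q5 = 0 + 0 has moves deadlocked
Partition-refinement fixed point:
  B0 = {p0, q0}
  B1 = {p1, q1}
  B2 = {p3, p5, q3, q5}
  B3 = {p2, q2}
  B4 = {p4, q4}
p0 ∈ B0, q0 ∈ B0 → same block

bisimilar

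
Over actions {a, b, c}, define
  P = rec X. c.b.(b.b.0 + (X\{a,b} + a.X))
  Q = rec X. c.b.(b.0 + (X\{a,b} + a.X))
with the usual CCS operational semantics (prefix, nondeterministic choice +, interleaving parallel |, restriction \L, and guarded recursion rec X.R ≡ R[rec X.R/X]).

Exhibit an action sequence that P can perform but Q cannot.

LTS(P): 6 reachable states
  u0 = rec X. c.b.(b.b.0 + (X\{a,b} + a.X)) ⊢ =c=> u1
  u1 = b.(b.b.0 + ((rec X. c.b.(b.b.0 + (X\{a,b} + a.X)))\{a,b} + a.(rec X. c.b.(b.b.0 + (X\{a,b} + a.X))))) ⊢ =b=> u2
  u2 = b.b.0 + ((rec X. c.b.(b.b.0 + (X\{a,b} + a.X)))\{a,b} + a.(rec X. c.b.(b.b.0 + (X\{a,b} + a.X)))) ⊢ =a=> u0, =b=> u3, =c=> u4
  u3 = b.0 ⊢ =b=> u5
  u4 = (b.(b.b.0 + ((rec X. c.b.(b.b.0 + (X\{a,b} + a.X)))\{a,b} + a.(rec X. c.b.(b.b.0 + (X\{a,b} + a.X))))))\{a,b} ⊢ ·
  u5 = 0 ⊢ ·
LTS(Q): 5 reachable states
  v0 = rec X. c.b.(b.0 + (X\{a,b} + a.X)) ⊢ =c=> v1
  v1 = b.(b.0 + ((rec X. c.b.(b.0 + (X\{a,b} + a.X)))\{a,b} + a.(rec X. c.b.(b.0 + (X\{a,b} + a.X))))) ⊢ =b=> v2
  v2 = b.0 + ((rec X. c.b.(b.0 + (X\{a,b} + a.X)))\{a,b} + a.(rec X. c.b.(b.0 + (X\{a,b} + a.X)))) ⊢ =a=> v0, =b=> v3, =c=> v4
  v3 = 0 ⊢ ·
  v4 = (b.(b.0 + ((rec X. c.b.(b.0 + (X\{a,b} + a.X)))\{a,b} + a.(rec X. c.b.(b.0 + (X\{a,b} + a.X))))))\{a,b} ⊢ ·
Executing cbbb from P (initial set {u0}):
  [1] c ⇒ {u1}
  [2] b ⇒ {u2}
  [3] b ⇒ {u3}
  [4] b ⇒ {u5}
  P completes σ.
Executing cbbb from Q (initial set {v0}):
  [1] c ⇒ {v1}
  [2] b ⇒ {v2}
  [3] b ⇒ {v3}
  [4] b ⇒ ∅  — Q cannot continue

cbbb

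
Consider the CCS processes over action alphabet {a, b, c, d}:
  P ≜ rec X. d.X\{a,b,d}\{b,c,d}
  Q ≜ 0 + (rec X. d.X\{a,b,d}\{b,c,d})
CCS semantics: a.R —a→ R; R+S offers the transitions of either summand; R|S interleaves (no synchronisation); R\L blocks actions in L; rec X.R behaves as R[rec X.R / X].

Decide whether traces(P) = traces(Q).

trace-equivalent

P's transition system — 2 states:
  s0 = rec X. d.X\{a,b,d}\{b,c,d} → —d→ s1
  s1 = (rec X. d.X\{a,b,d}\{b,c,d})\{a,b,d}\{b,c,d} → ∅
Q's transition system — 2 states:
  t0 = 0 + (rec X. d.X\{a,b,d}\{b,c,d}) → —d→ t1
  t1 = (rec X. d.X\{a,b,d}\{b,c,d})\{a,b,d}\{b,c,d} → ∅
Partition-refinement fixed point:
  B0 = {s0, t0}
  B1 = {s1, t1}
s0 ∈ B0, t0 ∈ B0 → same block
Bisimilar ⇒ trace-equivalent.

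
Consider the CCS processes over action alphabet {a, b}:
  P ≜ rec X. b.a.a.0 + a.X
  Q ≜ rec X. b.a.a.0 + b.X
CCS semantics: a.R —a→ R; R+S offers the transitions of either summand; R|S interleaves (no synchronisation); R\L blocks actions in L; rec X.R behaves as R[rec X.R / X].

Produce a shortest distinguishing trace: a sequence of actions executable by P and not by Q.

P's transition system — 4 states:
  u0 = rec X. b.a.a.0 + a.X has moves =a=> u0, =b=> u1
  u1 = a.a.0 has moves =a=> u2
  u2 = a.0 has moves =a=> u3
  u3 = 0 has moves stopped
Q's transition system — 4 states:
  v0 = rec X. b.a.a.0 + b.X has moves =b=> v0, =b=> v1
  v1 = a.a.0 has moves =a=> v2
  v2 = a.0 has moves =a=> v3
  v3 = 0 has moves stopped
Trace ⟨a⟩ through P, begin at {u0}:
  after a @ step 1: {u0}
  — P admits the full trace.
Trace ⟨a⟩ through Q, begin at {v0}:
  after a @ step 1: no successor for Q

a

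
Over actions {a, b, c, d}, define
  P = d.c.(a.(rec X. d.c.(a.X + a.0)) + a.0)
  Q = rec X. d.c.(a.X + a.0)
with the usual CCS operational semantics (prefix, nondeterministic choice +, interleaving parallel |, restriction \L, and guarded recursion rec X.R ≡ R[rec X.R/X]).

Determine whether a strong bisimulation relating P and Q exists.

LTS(P): 5 reachable states
  p0 = d.c.(a.(rec X. d.c.(a.X + a.0)) + a.0) :: --d--▸ p1
  p1 = c.(a.(rec X. d.c.(a.X + a.0)) + a.0) :: --c--▸ p2
  p2 = a.(rec X. d.c.(a.X + a.0)) + a.0 :: --a--▸ p3, --a--▸ p4
  p3 = 0 :: ∅
  p4 = rec X. d.c.(a.X + a.0) :: --d--▸ p1
LTS(Q): 4 reachable states
  q0 = rec X. d.c.(a.X + a.0) :: --d--▸ q1
  q1 = c.(a.(rec X. d.c.(a.X + a.0)) + a.0) :: --c--▸ q2
  q2 = a.(rec X. d.c.(a.X + a.0)) + a.0 :: --a--▸ q0, --a--▸ q3
  q3 = 0 :: ∅
Partition-refinement fixed point:
  B0 = {p0, p4, q0}
  B1 = {p1, q1}
  B2 = {p2, q2}
  B3 = {p3, q3}
p0 ∈ B0, q0 ∈ B0 → same block

YES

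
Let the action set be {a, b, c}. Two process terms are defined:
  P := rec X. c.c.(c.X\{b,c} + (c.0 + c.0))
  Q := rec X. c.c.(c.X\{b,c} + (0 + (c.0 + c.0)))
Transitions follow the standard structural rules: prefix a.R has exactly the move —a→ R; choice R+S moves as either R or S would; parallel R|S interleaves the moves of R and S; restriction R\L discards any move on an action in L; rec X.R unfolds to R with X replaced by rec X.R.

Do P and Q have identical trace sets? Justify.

traces(P) = traces(Q)

P's transition system — 5 states:
  m0 = rec X. c.c.(c.X\{b,c} + (c.0 + c.0)) → —c→ m1
  m1 = c.(c.(rec X. c.c.(c.X\{b,c} + (c.0 + c.0)))\{b,c} + (c.0 + c.0)) → —c→ m2
  m2 = c.(rec X. c.c.(c.X\{b,c} + (c.0 + c.0)))\{b,c} + (c.0 + c.0) → —c→ m3, —c→ m4
  m3 = (rec X. c.c.(c.X\{b,c} + (c.0 + c.0)))\{b,c} → deadlocked
  m4 = 0 → deadlocked
Q's transition system — 5 states:
  n0 = rec X. c.c.(c.X\{b,c} + (0 + (c.0 + c.0))) → —c→ n1
  n1 = c.(c.(rec X. c.c.(c.X\{b,c} + (0 + (c.0 + c.0))))\{b,c} + (0 + (c.0 + c.0))) → —c→ n2
  n2 = c.(rec X. c.c.(c.X\{b,c} + (0 + (c.0 + c.0))))\{b,c} + (0 + (c.0 + c.0)) → —c→ n3, —c→ n4
  n3 = (rec X. c.c.(c.X\{b,c} + (0 + (c.0 + c.0))))\{b,c} → deadlocked
  n4 = 0 → deadlocked
Partition-refinement fixed point:
  B0 = {m0, n0}
  B1 = {m1, n1}
  B2 = {m2, n2}
  B3 = {m3, m4, n3, n4}
m0 ∈ B0, n0 ∈ B0 → same block
Bisimilar ⇒ trace-equivalent.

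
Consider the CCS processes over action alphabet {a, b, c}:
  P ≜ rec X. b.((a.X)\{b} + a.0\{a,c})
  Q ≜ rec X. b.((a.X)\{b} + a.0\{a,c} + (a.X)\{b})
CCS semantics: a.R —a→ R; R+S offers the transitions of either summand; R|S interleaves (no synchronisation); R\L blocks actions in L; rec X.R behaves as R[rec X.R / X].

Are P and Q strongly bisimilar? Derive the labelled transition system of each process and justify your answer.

Reachable graph of P (4 states):
  m0 = rec X. b.((a.X)\{b} + a.0\{a,c}) has moves =b=> m1
  m1 = (a.(rec X. b.((a.X)\{b} + a.0\{a,c})))\{b} + a.0\{a,c} has moves =a=> m2, =a=> m3
  m2 = (rec X. b.((a.X)\{b} + a.0\{a,c}))\{b} has moves (no moves)
  m3 = 0\{a,c} has moves (no moves)
Reachable graph of Q (4 states):
  n0 = rec X. b.((a.X)\{b} + a.0\{a,c} + (a.X)\{b}) has moves =b=> n1
  n1 = (a.(rec X. b.((a.X)\{b} + a.0\{a,c} + (a.X)\{b})))\{b} + a.0\{a,c} + (a.(rec X. b.((a.X)\{b} + a.0\{a,c} + (a.X)\{b})))\{b} has moves =a=> n2, =a=> n3
  n2 = (rec X. b.((a.X)\{b} + a.0\{a,c} + (a.X)\{b}))\{b} has moves (no moves)
  n3 = 0\{a,c} has moves (no moves)
Coarsest stable partition (strong bisimilarity classes):
  B0 = {m0, n0}
  B1 = {m1, n1}
  B2 = {m2, m3, n2, n3}
m0 ∈ B0, n0 ∈ B0 → same block

P ~ Q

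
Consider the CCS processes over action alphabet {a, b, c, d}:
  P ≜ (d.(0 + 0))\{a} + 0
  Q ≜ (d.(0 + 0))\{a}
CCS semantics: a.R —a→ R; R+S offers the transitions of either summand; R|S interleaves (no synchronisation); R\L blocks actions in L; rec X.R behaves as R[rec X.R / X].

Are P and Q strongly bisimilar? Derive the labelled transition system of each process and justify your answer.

P's transition system — 2 states:
  u0 = (d.(0 + 0))\{a} + 0 has moves --d--▸ u1
  u1 = (0 + 0)\{a} has moves ∅
Q's transition system — 2 states:
  v0 = (d.(0 + 0))\{a} has moves --d--▸ v1
  v1 = (0 + 0)\{a} has moves ∅
Partition-refinement fixed point:
  B0 = {u0, v0}
  B1 = {u1, v1}
u0 ∈ B0, v0 ∈ B0 → same block

YES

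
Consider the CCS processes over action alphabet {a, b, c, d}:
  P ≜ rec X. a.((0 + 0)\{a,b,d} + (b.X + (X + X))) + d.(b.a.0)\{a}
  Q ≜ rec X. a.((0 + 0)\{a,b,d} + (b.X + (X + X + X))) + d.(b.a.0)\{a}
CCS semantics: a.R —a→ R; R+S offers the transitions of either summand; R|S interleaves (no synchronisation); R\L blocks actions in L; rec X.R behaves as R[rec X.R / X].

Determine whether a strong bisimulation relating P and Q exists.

P ~ Q

P's transition system — 4 states:
  m0 = rec X. a.((0 + 0)\{a,b,d} + (b.X + (X + X))) + d.(b.a.0)\{a} | —a→ m1, —d→ m2
  m1 = (0 + 0)\{a,b,d} + (b.(rec X. a.((0 + 0)\{a,b,d} + (b.X + (X + X))) + d.(b.a.0)\{a}) + ((rec X. a.((0 + 0)\{a,b,d} + (b.X + (X + X))) + d.(b.a.0)\{a}) + (rec X. a.((0 + 0)\{a,b,d} + (b.X + (X + X))) + d.(b.a.0)\{a}))) | —a→ m1, —b→ m0, —d→ m2
  m2 = (b.a.0)\{a} | —b→ m3
  m3 = (a.0)\{a} | ∅
Q's transition system — 4 states:
  n0 = rec X. a.((0 + 0)\{a,b,d} + (b.X + (X + X + X))) + d.(b.a.0)\{a} | —a→ n1, —d→ n2
  n1 = (0 + 0)\{a,b,d} + (b.(rec X. a.((0 + 0)\{a,b,d} + (b.X + (X + X + X))) + d.(b.a.0)\{a}) + ((rec X. a.((0 + 0)\{a,b,d} + (b.X + (X + X + X))) + d.(b.a.0)\{a}) + (rec X. a.((0 + 0)\{a,b,d} + (b.X + (X + X + X))) + d.(b.a.0)\{a}) + (rec X. a.((0 + 0)\{a,b,d} + (b.X + (X + X + X))) + d.(b.a.0)\{a}))) | —a→ n1, —b→ n0, —d→ n2
  n2 = (b.a.0)\{a} | —b→ n3
  n3 = (a.0)\{a} | ∅
Bisimilarity quotient blocks:
  B0 = {m0, n0}
  B1 = {m1, n1}
  B2 = {m2, n2}
  B3 = {m3, n3}
m0 ∈ B0, n0 ∈ B0 → same block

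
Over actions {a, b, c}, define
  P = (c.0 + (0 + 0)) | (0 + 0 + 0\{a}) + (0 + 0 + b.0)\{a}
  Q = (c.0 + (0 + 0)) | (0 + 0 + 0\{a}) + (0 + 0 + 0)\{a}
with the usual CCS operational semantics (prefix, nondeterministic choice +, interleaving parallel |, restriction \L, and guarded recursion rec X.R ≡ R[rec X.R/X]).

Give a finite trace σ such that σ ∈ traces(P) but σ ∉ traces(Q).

Reachable graph of P (3 states):
  m0 = (c.0 + (0 + 0)) | (0 + 0 + 0\{a}) + (0 + 0 + b.0)\{a} ⊢ —b→ m1, —c→ m2
  m1 = 0\{a} ⊢ (no moves)
  m2 = 0 | (0 + 0 + 0\{a}) ⊢ (no moves)
Reachable graph of Q (2 states):
  n0 = (c.0 + (0 + 0)) | (0 + 0 + 0\{a}) + (0 + 0 + 0)\{a} ⊢ —c→ n1
  n1 = 0 | (0 + 0 + 0\{a}) ⊢ (no moves)
Run σ = ⟨b⟩ on P: start {m0}
  [1] b ⇒ {m1}
  — P admits the full trace.
Run σ = ⟨b⟩ on Q: start {n0}
  [1] b ⇒ ∅  — Q cannot continue

b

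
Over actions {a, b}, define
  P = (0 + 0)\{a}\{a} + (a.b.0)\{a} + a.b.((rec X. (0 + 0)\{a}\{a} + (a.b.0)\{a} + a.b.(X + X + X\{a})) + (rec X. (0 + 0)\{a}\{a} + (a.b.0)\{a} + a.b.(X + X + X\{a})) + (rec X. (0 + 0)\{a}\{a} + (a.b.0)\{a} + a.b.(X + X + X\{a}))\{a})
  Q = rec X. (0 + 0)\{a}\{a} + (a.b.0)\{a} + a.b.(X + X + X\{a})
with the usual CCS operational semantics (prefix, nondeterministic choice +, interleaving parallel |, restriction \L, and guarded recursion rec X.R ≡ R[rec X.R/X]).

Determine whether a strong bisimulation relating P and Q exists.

Reachable graph of P (3 states):
  m0 = (0 + 0)\{a}\{a} + (a.b.0)\{a} + a.b.((rec X. (0 + 0)\{a}\{a} + (a.b.0)\{a} + a.b.(X + X + X\{a})) + (rec X. (0 + 0)\{a}\{a} + (a.b.0)\{a} + a.b.(X + X + X\{a})) + (rec X. (0 + 0)\{a}\{a} + (a.b.0)\{a} + a.b.(X + X + X\{a}))\{a}) :: -a-> m1
  m1 = b.((rec X. (0 + 0)\{a}\{a} + (a.b.0)\{a} + a.b.(X + X + X\{a})) + (rec X. (0 + 0)\{a}\{a} + (a.b.0)\{a} + a.b.(X + X + X\{a})) + (rec X. (0 + 0)\{a}\{a} + (a.b.0)\{a} + a.b.(X + X + X\{a}))\{a}) :: -b-> m2
  m2 = (rec X. (0 + 0)\{a}\{a} + (a.b.0)\{a} + a.b.(X + X + X\{a})) + (rec X. (0 + 0)\{a}\{a} + (a.b.0)\{a} + a.b.(X + X + X\{a})) + (rec X. (0 + 0)\{a}\{a} + (a.b.0)\{a} + a.b.(X + X + X\{a}))\{a} :: -a-> m1
Reachable graph of Q (3 states):
  n0 = rec X. (0 + 0)\{a}\{a} + (a.b.0)\{a} + a.b.(X + X + X\{a}) :: -a-> n1
  n1 = b.((rec X. (0 + 0)\{a}\{a} + (a.b.0)\{a} + a.b.(X + X + X\{a})) + (rec X. (0 + 0)\{a}\{a} + (a.b.0)\{a} + a.b.(X + X + X\{a})) + (rec X. (0 + 0)\{a}\{a} + (a.b.0)\{a} + a.b.(X + X + X\{a}))\{a}) :: -b-> n2
  n2 = (rec X. (0 + 0)\{a}\{a} + (a.b.0)\{a} + a.b.(X + X + X\{a})) + (rec X. (0 + 0)\{a}\{a} + (a.b.0)\{a} + a.b.(X + X + X\{a})) + (rec X. (0 + 0)\{a}\{a} + (a.b.0)\{a} + a.b.(X + X + X\{a}))\{a} :: -a-> n1
Partition-refinement fixed point:
  B0 = {m0, m2, n0, n2}
  B1 = {m1, n1}
m0 ∈ B0, n0 ∈ B0 → same block

YES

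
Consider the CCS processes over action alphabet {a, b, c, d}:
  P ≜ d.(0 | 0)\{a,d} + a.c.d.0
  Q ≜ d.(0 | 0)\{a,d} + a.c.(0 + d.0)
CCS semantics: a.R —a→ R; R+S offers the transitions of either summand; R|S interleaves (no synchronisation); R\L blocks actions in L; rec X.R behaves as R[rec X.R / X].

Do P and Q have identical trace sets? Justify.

trace-equivalent

P's transition system — 5 states:
  s0 = d.(0 | 0)\{a,d} + a.c.d.0 ⊢ =a=> s1, =d=> s2
  s1 = c.d.0 ⊢ =c=> s3
  s2 = (0 | 0)\{a,d} ⊢ (no moves)
  s3 = d.0 ⊢ =d=> s4
  s4 = 0 ⊢ (no moves)
Q's transition system — 5 states:
  t0 = d.(0 | 0)\{a,d} + a.c.(0 + d.0) ⊢ =a=> t1, =d=> t2
  t1 = c.(0 + d.0) ⊢ =c=> t3
  t2 = (0 | 0)\{a,d} ⊢ (no moves)
  t3 = 0 + d.0 ⊢ =d=> t4
  t4 = 0 ⊢ (no moves)
Coarsest stable partition (strong bisimilarity classes):
  B0 = {s0, t0}
  B1 = {s2, s4, t2, t4}
  B2 = {s1, t1}
  B3 = {s3, t3}
s0 ∈ B0, t0 ∈ B0 → same block
Bisimilar ⇒ trace-equivalent.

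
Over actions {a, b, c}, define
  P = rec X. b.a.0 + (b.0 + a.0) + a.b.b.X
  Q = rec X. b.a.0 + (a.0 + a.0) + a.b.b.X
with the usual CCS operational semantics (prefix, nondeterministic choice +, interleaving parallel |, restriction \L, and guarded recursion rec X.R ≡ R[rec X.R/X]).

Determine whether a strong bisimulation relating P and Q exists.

Reachable graph of P (5 states):
  s0 = rec X. b.a.0 + (b.0 + a.0) + a.b.b.X ⊢ -a-> s1, -a-> s2, -b-> s1, -b-> s3
  s1 = 0 ⊢ deadlocked
  s2 = b.b.(rec X. b.a.0 + (b.0 + a.0) + a.b.b.X) ⊢ -b-> s4
  s3 = a.0 ⊢ -a-> s1
  s4 = b.(rec X. b.a.0 + (b.0 + a.0) + a.b.b.X) ⊢ -b-> s0
Reachable graph of Q (5 states):
  t0 = rec X. b.a.0 + (a.0 + a.0) + a.b.b.X ⊢ -a-> t1, -a-> t2, -b-> t3
  t1 = 0 ⊢ deadlocked
  t2 = b.b.(rec X. b.a.0 + (a.0 + a.0) + a.b.b.X) ⊢ -b-> t4
  t3 = a.0 ⊢ -a-> t1
  t4 = b.(rec X. b.a.0 + (a.0 + a.0) + a.b.b.X) ⊢ -b-> t0
Partition-refinement fixed point:
  B0 = {s0}
  B1 = {s1, t1}
  B2 = {s2}
  B3 = {s4}
  B4 = {s3, t3}
  B5 = {t0}
  B6 = {t2}
  B7 = {t4}
s0 ∈ B0, t0 ∈ B5 → different blocks

not bisimilar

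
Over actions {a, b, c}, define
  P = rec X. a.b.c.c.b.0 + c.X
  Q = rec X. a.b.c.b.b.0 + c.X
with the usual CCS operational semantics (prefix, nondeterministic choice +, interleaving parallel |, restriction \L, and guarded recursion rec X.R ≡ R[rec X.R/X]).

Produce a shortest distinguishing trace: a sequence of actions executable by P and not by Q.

LTS(P): 6 reachable states
  m0 = rec X. a.b.c.c.b.0 + c.X ⊢ --a--▸ m1, --c--▸ m0
  m1 = b.c.c.b.0 ⊢ --b--▸ m2
  m2 = c.c.b.0 ⊢ --c--▸ m3
  m3 = c.b.0 ⊢ --c--▸ m4
  m4 = b.0 ⊢ --b--▸ m5
  m5 = 0 ⊢ ∅
LTS(Q): 6 reachable states
  n0 = rec X. a.b.c.b.b.0 + c.X ⊢ --a--▸ n1, --c--▸ n0
  n1 = b.c.b.b.0 ⊢ --b--▸ n2
  n2 = c.b.b.0 ⊢ --c--▸ n3
  n3 = b.b.0 ⊢ --b--▸ n4
  n4 = b.0 ⊢ --b--▸ n5
  n5 = 0 ⊢ ∅
Executing abcc from P (initial set {m0}):
  after a @ step 1: {m1}
  after b @ step 2: {m2}
  after c @ step 3: {m3}
  after c @ step 4: {m4}
  ✓ P
Executing abcc from Q (initial set {n0}):
  after a @ step 1: {n1}
  after b @ step 2: {n2}
  after c @ step 3: {n3}
  after c @ step 4: no successor for Q

abcc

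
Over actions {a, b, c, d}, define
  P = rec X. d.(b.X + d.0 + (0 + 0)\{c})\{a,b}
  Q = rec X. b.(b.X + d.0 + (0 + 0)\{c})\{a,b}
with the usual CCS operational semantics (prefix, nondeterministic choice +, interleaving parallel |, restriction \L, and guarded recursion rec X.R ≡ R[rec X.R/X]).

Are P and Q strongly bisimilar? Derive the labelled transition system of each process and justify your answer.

Reachable graph of P (3 states):
  m0 = rec X. d.(b.X + d.0 + (0 + 0)\{c})\{a,b} | —d→ m1
  m1 = (b.(rec X. d.(b.X + d.0 + (0 + 0)\{c})\{a,b}) + d.0 + (0 + 0)\{c})\{a,b} | —d→ m2
  m2 = 0\{a,b} | ∅
Reachable graph of Q (3 states):
  n0 = rec X. b.(b.X + d.0 + (0 + 0)\{c})\{a,b} | —b→ n1
  n1 = (b.(rec X. b.(b.X + d.0 + (0 + 0)\{c})\{a,b}) + d.0 + (0 + 0)\{c})\{a,b} | —d→ n2
  n2 = 0\{a,b} | ∅
Coarsest stable partition (strong bisimilarity classes):
  B0 = {m0}
  B1 = {m1, n1}
  B2 = {m2, n2}
  B3 = {n0}
m0 ∈ B0, n0 ∈ B3 → different blocks

not bisimilar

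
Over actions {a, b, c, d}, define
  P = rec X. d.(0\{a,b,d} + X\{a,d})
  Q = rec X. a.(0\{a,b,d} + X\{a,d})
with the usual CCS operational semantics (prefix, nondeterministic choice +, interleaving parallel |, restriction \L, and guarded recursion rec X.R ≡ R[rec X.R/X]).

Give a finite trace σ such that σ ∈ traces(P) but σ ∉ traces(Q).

d

Reachable graph of P (2 states):
  m0 = rec X. d.(0\{a,b,d} + X\{a,d}) ⊢ =d=> m1
  m1 = 0\{a,b,d} + (rec X. d.(0\{a,b,d} + X\{a,d}))\{a,d} ⊢ deadlocked
Reachable graph of Q (2 states):
  n0 = rec X. a.(0\{a,b,d} + X\{a,d}) ⊢ =a=> n1
  n1 = 0\{a,b,d} + (rec X. a.(0\{a,b,d} + X\{a,d}))\{a,d} ⊢ deadlocked
Run σ = ⟨d⟩ on P: start {m0}
  [1] d ⇒ {m1}
  P completes σ.
Run σ = ⟨d⟩ on Q: start {n0}
  [1] d ⇒ no successor for Q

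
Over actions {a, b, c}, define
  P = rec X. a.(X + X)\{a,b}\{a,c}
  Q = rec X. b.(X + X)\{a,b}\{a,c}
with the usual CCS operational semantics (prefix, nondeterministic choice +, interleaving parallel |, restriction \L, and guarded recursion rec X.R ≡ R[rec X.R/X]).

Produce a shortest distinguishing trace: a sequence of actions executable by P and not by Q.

a

LTS(P): 2 reachable states
  u0 = rec X. a.(X + X)\{a,b}\{a,c} → =a=> u1
  u1 = ((rec X. a.(X + X)\{a,b}\{a,c}) + (rec X. a.(X + X)\{a,b}\{a,c}))\{a,b}\{a,c} → ·
LTS(Q): 2 reachable states
  v0 = rec X. b.(X + X)\{a,b}\{a,c} → =b=> v1
  v1 = ((rec X. b.(X + X)\{a,b}\{a,c}) + (rec X. b.(X + X)\{a,b}\{a,c}))\{a,b}\{a,c} → ·
Run σ = ⟨a⟩ on P: start {u0}
  step 1 (a): {u1}
  — P admits the full trace.
Run σ = ⟨a⟩ on Q: start {v0}
  step 1 (a): ∅ (Q stuck)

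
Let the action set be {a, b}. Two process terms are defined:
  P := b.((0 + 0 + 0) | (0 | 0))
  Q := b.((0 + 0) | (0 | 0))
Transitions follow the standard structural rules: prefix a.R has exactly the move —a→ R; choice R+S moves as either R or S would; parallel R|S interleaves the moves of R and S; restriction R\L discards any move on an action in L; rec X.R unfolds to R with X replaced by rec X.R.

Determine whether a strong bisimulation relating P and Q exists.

P ~ Q

Reachable graph of P (2 states):
  u0 = b.((0 + 0 + 0) | (0 | 0)) ⊢ --b--▸ u1
  u1 = (0 + 0 + 0) | (0 | 0) ⊢ deadlocked
Reachable graph of Q (2 states):
  v0 = b.((0 + 0) | (0 | 0)) ⊢ --b--▸ v1
  v1 = (0 + 0) | (0 | 0) ⊢ deadlocked
Coarsest stable partition (strong bisimilarity classes):
  B0 = {u0, v0}
  B1 = {u1, v1}
u0 ∈ B0, v0 ∈ B0 → same block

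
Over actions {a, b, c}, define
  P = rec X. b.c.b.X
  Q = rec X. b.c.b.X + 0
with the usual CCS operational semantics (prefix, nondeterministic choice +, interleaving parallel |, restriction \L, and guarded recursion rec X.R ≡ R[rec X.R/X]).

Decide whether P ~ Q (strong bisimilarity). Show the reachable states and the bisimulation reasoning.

P ~ Q

LTS(P): 3 reachable states
  m0 = rec X. b.c.b.X has moves --b--▸ m1
  m1 = c.b.(rec X. b.c.b.X) has moves --c--▸ m2
  m2 = b.(rec X. b.c.b.X) has moves --b--▸ m0
LTS(Q): 3 reachable states
  n0 = rec X. b.c.b.X + 0 has moves --b--▸ n1
  n1 = c.b.(rec X. b.c.b.X + 0) has moves --c--▸ n2
  n2 = b.(rec X. b.c.b.X + 0) has moves --b--▸ n0
Coarsest stable partition (strong bisimilarity classes):
  B0 = {m0, n0}
  B1 = {m1, n1}
  B2 = {m2, n2}
m0 ∈ B0, n0 ∈ B0 → same block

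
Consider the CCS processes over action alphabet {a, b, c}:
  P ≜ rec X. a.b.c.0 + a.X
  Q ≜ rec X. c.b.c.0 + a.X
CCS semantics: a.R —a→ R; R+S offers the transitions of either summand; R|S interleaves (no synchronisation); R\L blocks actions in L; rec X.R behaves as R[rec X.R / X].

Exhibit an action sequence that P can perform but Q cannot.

ab

Reachable graph of P (4 states):
  m0 = rec X. a.b.c.0 + a.X → -a-> m0, -a-> m1
  m1 = b.c.0 → -b-> m2
  m2 = c.0 → -c-> m3
  m3 = 0 → ∅
Reachable graph of Q (4 states):
  n0 = rec X. c.b.c.0 + a.X → -a-> n0, -c-> n1
  n1 = b.c.0 → -b-> n2
  n2 = c.0 → -c-> n3
  n3 = 0 → ∅
Trace ⟨ab⟩ through P, begin at {m0}:
  step 1 (a): {m0, m1}
  step 2 (b): {m2}
  — P admits the full trace.
Trace ⟨ab⟩ through Q, begin at {n0}:
  step 1 (a): {n0}
  step 2 (b): no successor for Q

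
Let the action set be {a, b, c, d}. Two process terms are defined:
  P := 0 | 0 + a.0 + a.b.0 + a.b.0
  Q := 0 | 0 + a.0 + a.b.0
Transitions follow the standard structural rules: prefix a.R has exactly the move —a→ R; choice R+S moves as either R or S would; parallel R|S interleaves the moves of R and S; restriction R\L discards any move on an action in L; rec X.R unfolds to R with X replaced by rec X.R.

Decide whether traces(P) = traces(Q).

traces(P) = traces(Q)

P's transition system — 3 states:
  s0 = 0 | 0 + a.0 + a.b.0 + a.b.0 :: -a-> s1, -a-> s2
  s1 = 0 :: (no moves)
  s2 = b.0 :: -b-> s1
Q's transition system — 3 states:
  t0 = 0 | 0 + a.0 + a.b.0 :: -a-> t1, -a-> t2
  t1 = 0 :: (no moves)
  t2 = b.0 :: -b-> t1
Partition-refinement fixed point:
  B0 = {s0, t0}
  B1 = {s1, t1}
  B2 = {s2, t2}
s0 ∈ B0, t0 ∈ B0 → same block
Bisimilar ⇒ trace-equivalent.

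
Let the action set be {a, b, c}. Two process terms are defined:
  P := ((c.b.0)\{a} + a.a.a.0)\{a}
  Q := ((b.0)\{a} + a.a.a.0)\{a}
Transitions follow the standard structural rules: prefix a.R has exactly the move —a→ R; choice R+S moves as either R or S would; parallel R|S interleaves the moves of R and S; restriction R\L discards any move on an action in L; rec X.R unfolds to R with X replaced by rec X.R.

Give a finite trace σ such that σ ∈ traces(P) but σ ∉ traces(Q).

c

LTS(P): 3 reachable states
  m0 = ((c.b.0)\{a} + a.a.a.0)\{a} → ··c··> m1
  m1 = (b.0)\{a}\{a} → ··b··> m2
  m2 = 0\{a}\{a} → deadlocked
LTS(Q): 2 reachable states
  n0 = ((b.0)\{a} + a.a.a.0)\{a} → ··b··> n1
  n1 = 0\{a}\{a} → deadlocked
Run σ = ⟨c⟩ on P: start {m0}
  [1] c ⇒ {m1}
  P completes σ.
Run σ = ⟨c⟩ on Q: start {n0}
  [1] c ⇒ ∅  — Q cannot continue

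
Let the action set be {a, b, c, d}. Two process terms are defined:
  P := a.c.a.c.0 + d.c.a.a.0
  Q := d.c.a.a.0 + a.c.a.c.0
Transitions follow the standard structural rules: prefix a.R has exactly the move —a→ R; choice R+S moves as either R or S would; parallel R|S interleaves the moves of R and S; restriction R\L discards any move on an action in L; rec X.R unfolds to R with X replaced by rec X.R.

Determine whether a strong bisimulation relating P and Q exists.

bisimilar

LTS(P): 8 reachable states
  u0 = a.c.a.c.0 + d.c.a.a.0 has moves --a--▸ u1, --d--▸ u2
  u1 = c.a.c.0 has moves --c--▸ u3
  u2 = c.a.a.0 has moves --c--▸ u4
  u3 = a.c.0 has moves --a--▸ u5
  u4 = a.a.0 has moves --a--▸ u6
  u5 = c.0 has moves --c--▸ u7
  u6 = a.0 has moves --a--▸ u7
  u7 = 0 has moves ·
LTS(Q): 8 reachable states
  v0 = d.c.a.a.0 + a.c.a.c.0 has moves --a--▸ v1, --d--▸ v2
  v1 = c.a.c.0 has moves --c--▸ v3
  v2 = c.a.a.0 has moves --c--▸ v4
  v3 = a.c.0 has moves --a--▸ v5
  v4 = a.a.0 has moves --a--▸ v6
  v5 = c.0 has moves --c--▸ v7
  v6 = a.0 has moves --a--▸ v7
  v7 = 0 has moves ·
Partition-refinement fixed point:
  B0 = {u0, v0}
  B1 = {u2, v2}
  B2 = {u4, v4}
  B3 = {u6, v6}
  B4 = {u7, v7}
  B5 = {u1, v1}
  B6 = {u3, v3}
  B7 = {u5, v5}
u0 ∈ B0, v0 ∈ B0 → same block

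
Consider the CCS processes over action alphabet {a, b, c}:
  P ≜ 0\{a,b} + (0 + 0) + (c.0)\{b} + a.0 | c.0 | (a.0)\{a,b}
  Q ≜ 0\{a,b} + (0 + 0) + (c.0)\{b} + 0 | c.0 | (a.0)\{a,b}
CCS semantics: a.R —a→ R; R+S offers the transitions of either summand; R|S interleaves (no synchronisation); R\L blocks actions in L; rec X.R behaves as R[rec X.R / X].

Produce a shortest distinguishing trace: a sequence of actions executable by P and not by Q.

LTS(P): 5 reachable states
  m0 = 0\{a,b} + (0 + 0) + (c.0)\{b} + a.0 | c.0 | (a.0)\{a,b} → ··a··> m1, ··c··> m2, ··c··> m3
  m1 = 0 | c.0 | (a.0)\{a,b} → ··c··> m4
  m2 = 0\{b} → ·
  m3 = a.0 | 0 | (a.0)\{a,b} → ··a··> m4
  m4 = 0 | 0 | (a.0)\{a,b} → ·
LTS(Q): 3 reachable states
  n0 = 0\{a,b} + (0 + 0) + (c.0)\{b} + 0 | c.0 | (a.0)\{a,b} → ··c··> n1, ··c··> n2
  n1 = 0 | 0 | (a.0)\{a,b} → ·
  n2 = 0\{b} → ·
Run σ = ⟨a⟩ on P: start {m0}
  [1] a ⇒ {m1}
  — P admits the full trace.
Run σ = ⟨a⟩ on Q: start {n0}
  [1] a ⇒ no successor for Q

a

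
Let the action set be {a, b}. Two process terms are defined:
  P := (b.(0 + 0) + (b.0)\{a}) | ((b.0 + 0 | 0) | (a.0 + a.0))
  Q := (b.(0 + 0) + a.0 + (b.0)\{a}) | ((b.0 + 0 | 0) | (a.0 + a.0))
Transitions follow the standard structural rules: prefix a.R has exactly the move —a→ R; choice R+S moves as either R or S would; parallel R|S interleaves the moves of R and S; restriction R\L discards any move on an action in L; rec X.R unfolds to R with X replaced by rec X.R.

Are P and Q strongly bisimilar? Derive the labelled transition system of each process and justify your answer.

LTS(P): 12 reachable states
  p0 = (b.(0 + 0) + (b.0)\{a}) | ((b.0 + 0 | 0) | (a.0 + a.0)) :: --a--▸ p1, --b--▸ p2, --b--▸ p3, --b--▸ p4
  p1 = (b.(0 + 0) + (b.0)\{a}) | ((b.0 + 0 | 0) | 0) :: --b--▸ p5, --b--▸ p6, --b--▸ p7
  p2 = (0 + 0) | ((b.0 + 0 | 0) | (a.0 + a.0)) :: --a--▸ p5, --b--▸ p8
  p3 = (b.(0 + 0) + (b.0)\{a}) | (0 | (a.0 + a.0)) :: --a--▸ p6, --b--▸ p8, --b--▸ p9
  p4 = 0\{a} | ((b.0 + 0 | 0) | (a.0 + a.0)) :: --a--▸ p7, --b--▸ p9
  p5 = (0 + 0) | ((b.0 + 0 | 0) | 0) :: --b--▸ p10
  p6 = (b.(0 + 0) + (b.0)\{a}) | (0 | 0) :: --b--▸ p10, --b--▸ p11
  p7 = 0\{a} | ((b.0 + 0 | 0) | 0) :: --b--▸ p11
  p8 = (0 + 0) | (0 | (a.0 + a.0)) :: --a--▸ p10
  p9 = 0\{a} | (0 | (a.0 + a.0)) :: --a--▸ p11
  p10 = (0 + 0) | (0 | 0) :: ·
  p11 = 0\{a} | (0 | 0) :: ·
LTS(Q): 16 reachable states
  q0 = (b.(0 + 0) + a.0 + (b.0)\{a}) | ((b.0 + 0 | 0) | (a.0 + a.0)) :: --a--▸ q1, --a--▸ q2, --b--▸ q3, --b--▸ q4, --b--▸ q5
  q1 = (b.(0 + 0) + a.0 + (b.0)\{a}) | ((b.0 + 0 | 0) | 0) :: --a--▸ q6, --b--▸ q7, --b--▸ q8, --b--▸ q9
  q2 = 0 | ((b.0 + 0 | 0) | (a.0 + a.0)) :: --a--▸ q6, --b--▸ q10
  q3 = (0 + 0) | ((b.0 + 0 | 0) | (a.0 + a.0)) :: --a--▸ q7, --b--▸ q11
  q4 = (b.(0 + 0) + a.0 + (b.0)\{a}) | (0 | (a.0 + a.0)) :: --a--▸ q10, --a--▸ q8, --b--▸ q11, --b--▸ q12
  q5 = 0\{a} | ((b.0 + 0 | 0) | (a.0 + a.0)) :: --a--▸ q9, --b--▸ q12
  q6 = 0 | ((b.0 + 0 | 0) | 0) :: --b--▸ q13
  q7 = (0 + 0) | ((b.0 + 0 | 0) | 0) :: --b--▸ q14
  q8 = (b.(0 + 0) + a.0 + (b.0)\{a}) | (0 | 0) :: --a--▸ q13, --b--▸ q14, --b--▸ q15
  q9 = 0\{a} | ((b.0 + 0 | 0) | 0) :: --b--▸ q15
  q10 = 0 | (0 | (a.0 + a.0)) :: --a--▸ q13
  q11 = (0 + 0) | (0 | (a.0 + a.0)) :: --a--▸ q14
  q12 = 0\{a} | (0 | (a.0 + a.0)) :: --a--▸ q15
  q13 = 0 | (0 | 0) :: ·
  q14 = (0 + 0) | (0 | 0) :: ·
  q15 = 0\{a} | (0 | 0) :: ·
Bisimilarity quotient blocks:
  B0 = {p0}
  B1 = {p1}
  B2 = {p5, p6, p7, q6, q7, q9}
  B3 = {p10, p11, q13, q14, q15}
  B4 = {p2, p3, p4, q2, q3, q5}
  B5 = {p8, p9, q10, q11, q12}
  B6 = {q0}
  B7 = {q4}
  B8 = {q8}
  B9 = {q1}
p0 ∈ B0, q0 ∈ B6 → different blocks

P ≁ Q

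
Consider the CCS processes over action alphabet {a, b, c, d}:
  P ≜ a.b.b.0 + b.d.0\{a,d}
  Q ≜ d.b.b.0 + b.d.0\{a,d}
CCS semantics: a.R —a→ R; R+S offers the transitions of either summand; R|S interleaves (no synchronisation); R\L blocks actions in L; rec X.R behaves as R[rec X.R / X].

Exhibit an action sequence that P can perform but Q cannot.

Reachable graph of P (6 states):
  p0 = a.b.b.0 + b.d.0\{a,d} → -a-> p1, -b-> p2
  p1 = b.b.0 → -b-> p3
  p2 = d.0\{a,d} → -d-> p4
  p3 = b.0 → -b-> p5
  p4 = 0\{a,d} → ∅
  p5 = 0 → ∅
Reachable graph of Q (6 states):
  q0 = d.b.b.0 + b.d.0\{a,d} → -b-> q1, -d-> q2
  q1 = d.0\{a,d} → -d-> q3
  q2 = b.b.0 → -b-> q4
  q3 = 0\{a,d} → ∅
  q4 = b.0 → -b-> q5
  q5 = 0 → ∅
Trace ⟨a⟩ through P, begin at {p0}:
  step 1 (a): {p1}
  — P admits the full trace.
Trace ⟨a⟩ through Q, begin at {q0}:
  step 1 (a): no successor for Q

a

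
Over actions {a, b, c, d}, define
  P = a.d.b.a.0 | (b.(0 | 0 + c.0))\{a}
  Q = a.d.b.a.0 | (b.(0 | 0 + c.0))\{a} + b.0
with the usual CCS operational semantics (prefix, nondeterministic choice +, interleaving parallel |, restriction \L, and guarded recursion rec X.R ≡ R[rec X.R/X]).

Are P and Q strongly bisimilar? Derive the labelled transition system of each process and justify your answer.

P ≁ Q

LTS(P): 15 reachable states
  u0 = a.d.b.a.0 | (b.(0 | 0 + c.0))\{a} has moves =a=> u1, =b=> u2
  u1 = d.b.a.0 | (b.(0 | 0 + c.0))\{a} has moves =b=> u3, =d=> u4
  u2 = a.d.b.a.0 | (0 | 0 + c.0)\{a} has moves =a=> u3, =c=> u5
  u3 = d.b.a.0 | (0 | 0 + c.0)\{a} has moves =c=> u6, =d=> u7
  u4 = b.a.0 | (b.(0 | 0 + c.0))\{a} has moves =b=> u7, =b=> u8
  u5 = a.d.b.a.0 | 0\{a} has moves =a=> u6
  u6 = d.b.a.0 | 0\{a} has moves =d=> u9
  u7 = b.a.0 | (0 | 0 + c.0)\{a} has moves =b=> u10, =c=> u9
  u8 = a.0 | (b.(0 | 0 + c.0))\{a} has moves =a=> u11, =b=> u10
  u9 = b.a.0 | 0\{a} has moves =b=> u12
  u10 = a.0 | (0 | 0 + c.0)\{a} has moves =a=> u13, =c=> u12
  u11 = 0 | (b.(0 | 0 + c.0))\{a} has moves =b=> u13
  u12 = a.0 | 0\{a} has moves =a=> u14
  u13 = 0 | (0 | 0 + c.0)\{a} has moves =c=> u14
  u14 = 0 | 0\{a} has moves (no moves)
LTS(Q): 16 reachable states
  v0 = a.d.b.a.0 | (b.(0 | 0 + c.0))\{a} + b.0 has moves =a=> v1, =b=> v2, =b=> v3
  v1 = d.b.a.0 | (b.(0 | 0 + c.0))\{a} has moves =b=> v4, =d=> v5
  v2 = 0 has moves (no moves)
  v3 = a.d.b.a.0 | (0 | 0 + c.0)\{a} has moves =a=> v4, =c=> v6
  v4 = d.b.a.0 | (0 | 0 + c.0)\{a} has moves =c=> v7, =d=> v8
  v5 = b.a.0 | (b.(0 | 0 + c.0))\{a} has moves =b=> v8, =b=> v9
  v6 = a.d.b.a.0 | 0\{a} has moves =a=> v7
  v7 = d.b.a.0 | 0\{a} has moves =d=> v10
  v8 = b.a.0 | (0 | 0 + c.0)\{a} has moves =b=> v11, =c=> v10
  v9 = a.0 | (b.(0 | 0 + c.0))\{a} has moves =a=> v12, =b=> v11
  v10 = b.a.0 | 0\{a} has moves =b=> v13
  v11 = a.0 | (0 | 0 + c.0)\{a} has moves =a=> v14, =c=> v13
  v12 = 0 | (b.(0 | 0 + c.0))\{a} has moves =b=> v14
  v13 = a.0 | 0\{a} has moves =a=> v15
  v14 = 0 | (0 | 0 + c.0)\{a} has moves =c=> v15
  v15 = 0 | 0\{a} has moves (no moves)
Bisimilarity quotient blocks:
  B0 = {u0}
  B1 = {u2, v3}
  B2 = {u5, v6}
  B3 = {u6, v7}
  B4 = {u9, v10}
  B5 = {u12, v13}
  B6 = {u14, v15, v2}
  B7 = {u3, v4}
  B8 = {u7, v8}
  B9 = {u10, v11}
  B10 = {u13, v14}
  B11 = {u1, v1}
  B12 = {u4, v5}
  B13 = {u8, v9}
  B14 = {u11, v12}
  B15 = {v0}
u0 ∈ B0, v0 ∈ B15 → different blocks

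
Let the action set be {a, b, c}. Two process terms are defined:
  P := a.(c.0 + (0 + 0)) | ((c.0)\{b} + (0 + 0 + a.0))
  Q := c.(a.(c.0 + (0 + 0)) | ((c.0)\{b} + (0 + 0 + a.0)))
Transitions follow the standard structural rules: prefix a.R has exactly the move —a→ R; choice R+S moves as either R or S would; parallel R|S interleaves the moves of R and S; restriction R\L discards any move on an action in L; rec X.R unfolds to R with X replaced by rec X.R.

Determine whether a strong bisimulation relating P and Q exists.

not bisimilar

Reachable graph of P (9 states):
  p0 = a.(c.0 + (0 + 0)) | ((c.0)\{b} + (0 + 0 + a.0)) ⊢ -a-> p1, -a-> p2, -c-> p3
  p1 = (c.0 + (0 + 0)) | ((c.0)\{b} + (0 + 0 + a.0)) ⊢ -a-> p4, -c-> p5, -c-> p6
  p2 = a.(c.0 + (0 + 0)) | 0 ⊢ -a-> p4
  p3 = a.(c.0 + (0 + 0)) | 0\{b} ⊢ -a-> p5
  p4 = (c.0 + (0 + 0)) | 0 ⊢ -c-> p7
  p5 = (c.0 + (0 + 0)) | 0\{b} ⊢ -c-> p8
  p6 = 0 | ((c.0)\{b} + (0 + 0 + a.0)) ⊢ -a-> p7, -c-> p8
  p7 = 0 | 0 ⊢ deadlocked
  p8 = 0 | 0\{b} ⊢ deadlocked
Reachable graph of Q (10 states):
  q0 = c.(a.(c.0 + (0 + 0)) | ((c.0)\{b} + (0 + 0 + a.0))) ⊢ -c-> q1
  q1 = a.(c.0 + (0 + 0)) | ((c.0)\{b} + (0 + 0 + a.0)) ⊢ -a-> q2, -a-> q3, -c-> q4
  q2 = (c.0 + (0 + 0)) | ((c.0)\{b} + (0 + 0 + a.0)) ⊢ -a-> q5, -c-> q6, -c-> q7
  q3 = a.(c.0 + (0 + 0)) | 0 ⊢ -a-> q5
  q4 = a.(c.0 + (0 + 0)) | 0\{b} ⊢ -a-> q6
  q5 = (c.0 + (0 + 0)) | 0 ⊢ -c-> q8
  q6 = (c.0 + (0 + 0)) | 0\{b} ⊢ -c-> q9
  q7 = 0 | ((c.0)\{b} + (0 + 0 + a.0)) ⊢ -a-> q8, -c-> q9
  q8 = 0 | 0 ⊢ deadlocked
  q9 = 0 | 0\{b} ⊢ deadlocked
Bisimilarity quotient blocks:
  B0 = {p0, q1}
  B1 = {p2, p3, q3, q4}
  B2 = {p4, p5, q5, q6}
  B3 = {p7, p8, q8, q9}
  B4 = {p1, q2}
  B5 = {p6, q7}
  B6 = {q0}
p0 ∈ B0, q0 ∈ B6 → different blocks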